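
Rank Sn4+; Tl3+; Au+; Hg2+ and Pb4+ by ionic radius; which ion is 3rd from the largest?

Electron counts and nuclear charges: Sn4+ (Z=50, 46 e⁻), Pb4+ (Z=82, 78 e⁻), Tl3+ (Z=81, 78 e⁻), Hg2+ (Z=80, 78 e⁻), Au+ (Z=79, 78 e⁻). Sn4+ < Pb4+ (same group, 1 shell fewer); Pb4+ < Tl3+ (both 78 e⁻, Z=82>81); Tl3+ < Hg2+ (both 78 e⁻, Z=81>80); Hg2+ < Au+ (both 78 e⁻, Z=80>79).
So the order is Sn4+ < Pb4+ < Tl3+ < Hg2+ < Au+; the 3rd-largest ion is Tl3+.

Tl3+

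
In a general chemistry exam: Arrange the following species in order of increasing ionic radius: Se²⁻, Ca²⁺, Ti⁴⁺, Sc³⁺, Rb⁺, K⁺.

Ti⁴⁺ < Sc³⁺ < Ca²⁺ < K⁺ < Rb⁺ < Se²⁻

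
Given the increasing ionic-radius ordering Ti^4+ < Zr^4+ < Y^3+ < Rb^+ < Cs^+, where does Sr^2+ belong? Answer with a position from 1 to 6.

Tabulating Z and e⁻: Ti^4+ has 18 e⁻ (Z=22), Zr^4+ has 36 e⁻ (Z=40), Y^3+ has 36 e⁻ (Z=39), Sr^2+ has 36 e⁻ (Z=38), Rb^+ has 36 e⁻ (Z=37), Cs^+ has 54 e⁻ (Z=55). Ti^4+ < Zr^4+ (same group, 1 shell fewer); Zr^4+ < Y^3+ (isoelectronic, higher Z=40 is smaller); Y^3+ < Sr^2+ (isoelectronic, higher Z=39 is smaller); Sr^2+ < Rb^+ (isoelectronic, higher Z=38 is smaller); Rb^+ < Cs^+ (same group, period 5 vs 6).
The complete sequence is Ti^4+ < Zr^4+ < Y^3+ < Sr^2+ < Rb^+ < Cs^+. Sr^2+ sits at position 4.

4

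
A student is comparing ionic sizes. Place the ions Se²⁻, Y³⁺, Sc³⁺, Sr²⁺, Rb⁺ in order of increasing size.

Sc³⁺ < Y³⁺ < Sr²⁺ < Rb⁺ < Se²⁻

First list Z and electron count for each: Sc³⁺ (Z=21, 18 e⁻), Y³⁺ (Z=39, 36 e⁻), Sr²⁺ (Z=38, 36 e⁻), Rb⁺ (Z=37, 36 e⁻), Se²⁻ (Z=34, 36 e⁻). Sc³⁺ < Y³⁺ (same group, period 4 vs 5); Y³⁺ < Sr²⁺ (both 36 e⁻, Z=39>38); Sr²⁺ < Rb⁺ (isoelectronic, higher Z=38 is smaller); Rb⁺ < Se²⁻ (isoelectronic, higher Z=37 is smaller).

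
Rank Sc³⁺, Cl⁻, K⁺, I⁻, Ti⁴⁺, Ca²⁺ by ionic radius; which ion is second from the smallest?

Sc³⁺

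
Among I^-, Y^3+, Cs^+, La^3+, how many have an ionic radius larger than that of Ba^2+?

2

Electron counts and nuclear charges: Y^3+ (Z=39, 36 e⁻), La^3+ (Z=57, 54 e⁻), Ba^2+ (Z=56, 54 e⁻), Cs^+ (Z=55, 54 e⁻), I^- (Z=53, 54 e⁻). Y^3+ < La^3+ (same group, 1 shell fewer); La^3+ < Ba^2+ (both 54 e⁻, Z=57>56); Ba^2+ < Cs^+ (both 54 e⁻, Z=56>55); Cs^+ < I^- (both 54 e⁻, Z=55>53).
Placing each against Ba^2+: smaller — Y^3+, La^3+; larger — Cs^+, I^-. So 2 are larger.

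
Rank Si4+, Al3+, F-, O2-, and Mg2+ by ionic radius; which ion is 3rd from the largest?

Mg2+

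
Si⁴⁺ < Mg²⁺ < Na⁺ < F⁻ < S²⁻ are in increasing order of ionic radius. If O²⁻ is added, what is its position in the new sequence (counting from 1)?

First list Z and electron count for each: Si⁴⁺ has 10 e⁻ (Z=14), Mg²⁺ has 10 e⁻ (Z=12), Na⁺ has 10 e⁻ (Z=11), F⁻ has 10 e⁻ (Z=9), O²⁻ has 10 e⁻ (Z=8), S²⁻ has 18 e⁻ (Z=16). Si⁴⁺ < Mg²⁺ (both 10 e⁻, Z=14>12); Mg²⁺ < Na⁺ (isoelectronic, higher Z=12 is smaller); Na⁺ < F⁻ (isoelectronic, higher Z=11 is smaller); F⁻ < O²⁻ (both 10 e⁻, Z=9>8); O²⁻ < S²⁻ (same group, 1 shell fewer).
With O²⁻ included the full order is Si⁴⁺ < Mg²⁺ < Na⁺ < F⁻ < O²⁻ < S²⁻, so it takes position 5.

5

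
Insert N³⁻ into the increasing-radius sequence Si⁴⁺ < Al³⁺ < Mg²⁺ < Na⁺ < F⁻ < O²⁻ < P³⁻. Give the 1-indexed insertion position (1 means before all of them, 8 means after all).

7

Tabulating Z and e⁻: Si⁴⁺ (Z=14, 10 e⁻), Al³⁺ (Z=13, 10 e⁻), Mg²⁺ (Z=12, 10 e⁻), Na⁺ (Z=11, 10 e⁻), F⁻ (Z=9, 10 e⁻), O²⁻ (Z=8, 10 e⁻), N³⁻ (Z=7, 10 e⁻), P³⁻ (Z=15, 18 e⁻). Si⁴⁺ < Al³⁺ (both 10 e⁻, Z=14>13); Al³⁺ < Mg²⁺ (isoelectronic, higher Z=13 is smaller); Mg²⁺ < Na⁺ (isoelectronic, higher Z=12 is smaller); Na⁺ < F⁻ (isoelectronic, higher Z=11 is smaller); F⁻ < O²⁻ (both 10 e⁻, Z=9>8); O²⁻ < N³⁻ (isoelectronic, higher Z=8 is smaller); N³⁻ < P³⁻ (same group, period 2 vs 3).
The complete sequence is Si⁴⁺ < Al³⁺ < Mg²⁺ < Na⁺ < F⁻ < O²⁻ < N³⁻ < P³⁻. N³⁻ sits at position 7.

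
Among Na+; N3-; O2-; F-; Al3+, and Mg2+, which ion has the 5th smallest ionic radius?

All of these have 10 electrons (isoelectronic). With the same electron cloud, the ion with the most protons pulls it in tightest. Nuclear charges: Al3+ (Z=13), Mg2+ (Z=12), Na+ (Z=11), F- (Z=9), O2- (Z=8), N3- (Z=7). Highest Z is smallest.
So the order is Al3+ < Mg2+ < Na+ < F- < O2- < N3-; the 5th-smallest ion is O2-.

O2-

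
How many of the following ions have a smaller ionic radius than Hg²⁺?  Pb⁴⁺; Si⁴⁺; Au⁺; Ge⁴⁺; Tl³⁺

Work out protons and electrons: Si⁴⁺ has 10 e⁻ (Z=14), Ge⁴⁺ has 28 e⁻ (Z=32), Pb⁴⁺ has 78 e⁻ (Z=82), Tl³⁺ has 78 e⁻ (Z=81), Hg²⁺ has 78 e⁻ (Z=80), Au⁺ has 78 e⁻ (Z=79). Si⁴⁺ < Ge⁴⁺ (same group, period 3 vs 4); Ge⁴⁺ < Pb⁴⁺ (same group, 2 shells fewer); Pb⁴⁺ < Tl³⁺ (both 78 e⁻, Z=82>81); Tl³⁺ < Hg²⁺ (both 78 e⁻, Z=81>80); Hg²⁺ < Au⁺ (both 78 e⁻, Z=80>79).
Relative to Hg²⁺, the ions that are smaller are Si⁴⁺, Ge⁴⁺, Pb⁴⁺, Tl³⁺. That's 4.

4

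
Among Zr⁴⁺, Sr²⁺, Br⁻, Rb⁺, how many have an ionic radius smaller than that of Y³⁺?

All of these have 36 electrons (isoelectronic). With the same electron cloud, the ion with the most protons pulls it in tightest. Nuclear charges: Zr⁴⁺ (Z=40), Y³⁺ (Z=39), Sr²⁺ (Z=38), Rb⁺ (Z=37), Br⁻ (Z=35). Highest Z is smallest.
Overall: Zr⁴⁺ < Y³⁺ < Sr²⁺ < Rb⁺ < Br⁻. Y³⁺ has 1 below it and 3 above. That's 1.

1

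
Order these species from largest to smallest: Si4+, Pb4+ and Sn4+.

Pb4+ > Sn4+ > Si4+

All are in the same group with charge +4. Radius grows down the group as n (the outermost shell) increases.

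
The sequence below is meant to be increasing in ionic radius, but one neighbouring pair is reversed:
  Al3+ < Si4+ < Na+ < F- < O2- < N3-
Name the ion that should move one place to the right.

Check each adjacent pair. Al3+ and Si4+ are reversed: they are isoelectronic (10 e⁻) and Si has more protons than Al (14 vs 13), making Si4+ smaller. No other neighbouring pair contradicts the periodic trends, so Al3+ is the ion listed too early.

Al3+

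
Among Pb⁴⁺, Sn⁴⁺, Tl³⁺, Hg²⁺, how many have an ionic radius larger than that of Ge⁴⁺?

4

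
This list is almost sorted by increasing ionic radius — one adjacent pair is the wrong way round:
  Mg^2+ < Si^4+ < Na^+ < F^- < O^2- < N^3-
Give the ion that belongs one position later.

Mg^2+

Check each adjacent pair. Mg^2+ and Si^4+ are reversed: Si^4+ and Mg^2+ share 10 electrons; the higher nuclear charge on Si (Z=14) contracts it more, so Si^4+ < Mg^2+. No other neighbouring pair contradicts the periodic trends, so Mg^2+ is the ion listed too early.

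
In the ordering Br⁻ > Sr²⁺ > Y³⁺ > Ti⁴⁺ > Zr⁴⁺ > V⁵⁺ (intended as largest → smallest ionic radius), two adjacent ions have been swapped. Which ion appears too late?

The pair Ti⁴⁺, Zr⁴⁺ is the wrong way round — Ti⁴⁺ and Zr⁴⁺ are in one column with the same charge; the lighter period-4 ion has one fewer shell and is smaller. All other adjacent pairs agree with periodic trends, so Zr⁴⁺ is the misplaced ion.

Zr⁴⁺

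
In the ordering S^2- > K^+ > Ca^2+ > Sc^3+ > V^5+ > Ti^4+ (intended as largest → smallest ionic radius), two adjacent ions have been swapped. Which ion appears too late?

Check each adjacent pair. V^5+ and Ti^4+ are reversed: both have 18 electrons but Z(V)=23 > Z(Ti)=22, so V^5+ should be the smaller of the two. No other neighbouring pair contradicts the periodic trends, so Ti^4+ is the ion listed too late.

Ti^4+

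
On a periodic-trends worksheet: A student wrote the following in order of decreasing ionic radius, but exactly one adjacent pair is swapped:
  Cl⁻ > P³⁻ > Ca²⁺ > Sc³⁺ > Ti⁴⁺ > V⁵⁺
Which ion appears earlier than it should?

Cl⁻

The pair Cl⁻, P³⁻ is the wrong way round — Cl⁻ and P³⁻ share 18 electrons; the higher nuclear charge on Cl (Z=17) contracts it more, so Cl⁻ < P³⁻. All other adjacent pairs agree with periodic trends, so Cl⁻ is the misplaced ion.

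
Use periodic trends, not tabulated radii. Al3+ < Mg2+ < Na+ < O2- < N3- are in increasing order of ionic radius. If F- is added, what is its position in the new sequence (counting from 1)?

4

Each ion has 10 electrons. The ranking follows nuclear charge in reverse — greater Z gives a smaller radius. Al3+ (Z=13), Mg2+ (Z=12), Na+ (Z=11), F- (Z=9), O2- (Z=8), N3- (Z=7).
With F- included the full order is Al3+ < Mg2+ < Na+ < F- < O2- < N3-, so it takes position 4.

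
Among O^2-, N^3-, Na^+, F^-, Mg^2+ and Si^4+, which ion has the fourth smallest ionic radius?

Isoelectronic series (10 e⁻ each). Size is set by nuclear charge: more protons means a smaller ion. Si^4+ (Z=14), Mg^2+ (Z=12), Na^+ (Z=11), F^- (Z=9), O^2- (Z=8), N^3- (Z=7).
So the order is Si^4+ < Mg^2+ < Na^+ < F^- < O^2- < N^3-; the 4th-smallest ion is F^-.

F^-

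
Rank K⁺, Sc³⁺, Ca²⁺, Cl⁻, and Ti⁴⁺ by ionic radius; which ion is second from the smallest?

Sc³⁺

These species are isoelectronic with 18 electrons. The only difference is the number of protons: Ti⁴⁺ (Z=22), Sc³⁺ (Z=21), Ca²⁺ (Z=20), K⁺ (Z=19), Cl⁻ (Z=17). The strongest nuclear pull (Ti⁴⁺) gives the smallest ion.
Ordering: Ti⁴⁺ < Sc³⁺ < Ca²⁺ < K⁺ < Cl⁻. The second smallest is Sc³⁺.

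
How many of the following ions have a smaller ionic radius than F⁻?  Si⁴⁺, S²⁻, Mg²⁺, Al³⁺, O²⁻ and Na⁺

4

Si⁴⁺ has 10 e⁻ (Z=14), Al³⁺ has 10 e⁻ (Z=13), Mg²⁺ has 10 e⁻ (Z=12), Na⁺ has 10 e⁻ (Z=11), F⁻ has 10 e⁻ (Z=9), O²⁻ has 10 e⁻ (Z=8), S²⁻ has 18 e⁻ (Z=16). Si⁴⁺ < Al³⁺ (both 10 e⁻, Z=14>13); Al³⁺ < Mg²⁺ (isoelectronic, higher Z=13 is smaller); Mg²⁺ < Na⁺ (isoelectronic, higher Z=12 is smaller); Na⁺ < F⁻ (both 10 e⁻, Z=11>9); F⁻ < O²⁻ (isoelectronic, higher Z=9 is smaller); O²⁻ < S²⁻ (same group, period 2 vs 3).
Ordering all of them (including F⁻) by radius gives Si⁴⁺ < Al³⁺ < Mg²⁺ < Na⁺ < F⁻ < O²⁻ < S²⁻. That's 4.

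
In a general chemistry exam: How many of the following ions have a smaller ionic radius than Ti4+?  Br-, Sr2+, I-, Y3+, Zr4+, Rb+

Work out protons and electrons: Ti4+: 18 e⁻, Z=22, Zr4+: 36 e⁻, Z=40, Y3+: 36 e⁻, Z=39, Sr2+: 36 e⁻, Z=38, Rb+: 36 e⁻, Z=37, Br-: 36 e⁻, Z=35, I-: 54 e⁻, Z=53. Ti4+ < Zr4+ (same group, 1 shell fewer); Zr4+ < Y3+ (isoelectronic, higher Z=40 is smaller); Y3+ < Sr2+ (isoelectronic, higher Z=39 is smaller); Sr2+ < Rb+ (isoelectronic, higher Z=38 is smaller); Rb+ < Br- (isoelectronic, higher Z=37 is smaller); Br- < I- (same group, period 4 vs 5).
Ordering all of them (including Ti4+) by radius gives Ti4+ < Zr4+ < Y3+ < Sr2+ < Rb+ < Br- < I-. Count: 0.

0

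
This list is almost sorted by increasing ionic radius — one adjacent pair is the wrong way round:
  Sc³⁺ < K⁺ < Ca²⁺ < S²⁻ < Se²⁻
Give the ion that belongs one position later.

Check each adjacent pair. K⁺ and Ca²⁺ are reversed: they are isoelectronic (18 e⁻) and Ca has more protons than K (20 vs 19), making Ca²⁺ smaller. No other neighbouring pair contradicts the periodic trends, so K⁺ is the ion listed too early.

K⁺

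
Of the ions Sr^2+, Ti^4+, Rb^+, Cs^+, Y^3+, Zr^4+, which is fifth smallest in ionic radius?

Tabulating Z and e⁻: Ti^4+: 18 e⁻, Z=22, Zr^4+: 36 e⁻, Z=40, Y^3+: 36 e⁻, Z=39, Sr^2+: 36 e⁻, Z=38, Rb^+: 36 e⁻, Z=37, Cs^+: 54 e⁻, Z=55. Ti^4+ < Zr^4+ (same group, period 4 vs 5); Zr^4+ < Y^3+ (both 36 e⁻, Z=40>39); Y^3+ < Sr^2+ (isoelectronic, higher Z=39 is smaller); Sr^2+ < Rb^+ (isoelectronic, higher Z=38 is smaller); Rb^+ < Cs^+ (same group, 1 shell fewer).
So the order is Ti^4+ < Zr^4+ < Y^3+ < Sr^2+ < Rb^+ < Cs^+; the 5th-smallest ion is Rb^+.

Rb^+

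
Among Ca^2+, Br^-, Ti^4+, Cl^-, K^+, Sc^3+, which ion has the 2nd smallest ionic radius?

Sc^3+

Ti^4+ has 18 e⁻ (Z=22), Sc^3+ has 18 e⁻ (Z=21), Ca^2+ has 18 e⁻ (Z=20), K^+ has 18 e⁻ (Z=19), Cl^- has 18 e⁻ (Z=17), Br^- has 36 e⁻ (Z=35). Ti^4+ < Sc^3+ (both 18 e⁻, Z=22>21); Sc^3+ < Ca^2+ (isoelectronic, higher Z=21 is smaller); Ca^2+ < K^+ (isoelectronic, higher Z=20 is smaller); K^+ < Cl^- (isoelectronic, higher Z=19 is smaller); Cl^- < Br^- (same group, period 3 vs 4).
So the order is Ti^4+ < Sc^3+ < Ca^2+ < K^+ < Cl^- < Br^-; the 2nd-smallest ion is Sc^3+.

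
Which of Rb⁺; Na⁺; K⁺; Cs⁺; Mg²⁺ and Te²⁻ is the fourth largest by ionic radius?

First list Z and electron count for each: Mg²⁺ has 10 e⁻ (Z=12), Na⁺ has 10 e⁻ (Z=11), K⁺ has 18 e⁻ (Z=19), Rb⁺ has 36 e⁻ (Z=37), Cs⁺ has 54 e⁻ (Z=55), Te²⁻ has 54 e⁻ (Z=52). Mg²⁺ < Na⁺ (both 10 e⁻, Z=12>11); Na⁺ < K⁺ (same group, period 3 vs 4); K⁺ < Rb⁺ (same group, period 4 vs 5); Rb⁺ < Cs⁺ (same group, period 5 vs 6); Cs⁺ < Te²⁻ (isoelectronic, higher Z=55 is smaller).
Ordering: Mg²⁺ < Na⁺ < K⁺ < Rb⁺ < Cs⁺ < Te²⁻. The fourth largest is K⁺.

K⁺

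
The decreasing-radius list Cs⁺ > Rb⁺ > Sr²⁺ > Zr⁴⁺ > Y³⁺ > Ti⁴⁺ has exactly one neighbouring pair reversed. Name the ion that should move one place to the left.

Y³⁺

Check each adjacent pair. Zr⁴⁺ and Y³⁺ are reversed: both have 36 electrons but Z(Zr)=40 > Z(Y)=39, so Zr⁴⁺ should be the smaller of the two. No other neighbouring pair contradicts the periodic trends, so Y³⁺ is the ion listed too late.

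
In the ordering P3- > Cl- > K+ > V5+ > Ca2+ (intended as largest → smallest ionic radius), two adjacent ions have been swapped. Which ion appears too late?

Ca2+

Scanning neighbour by neighbour, only V5+/Ca2+ violates a trend: they are isoelectronic (18 e⁻) and V has more protons than Ca (23 vs 20), making V5+ smaller. That makes Ca2+ the one sitting a position late relative to where it belongs.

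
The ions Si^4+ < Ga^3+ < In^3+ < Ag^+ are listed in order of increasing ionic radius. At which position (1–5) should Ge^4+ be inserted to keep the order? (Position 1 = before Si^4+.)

Electron counts and nuclear charges: Si^4+ has 10 e⁻ (Z=14), Ge^4+ has 28 e⁻ (Z=32), Ga^3+ has 28 e⁻ (Z=31), In^3+ has 46 e⁻ (Z=49), Ag^+ has 46 e⁻ (Z=47). Si^4+ < Ge^4+ (same group, 1 shell fewer); Ge^4+ < Ga^3+ (both 28 e⁻, Z=32>31); Ga^3+ < In^3+ (same group, 1 shell fewer); In^3+ < Ag^+ (isoelectronic, higher Z=49 is smaller).
The complete sequence is Si^4+ < Ge^4+ < Ga^3+ < In^3+ < Ag^+. Ge^4+ sits at position 2.

2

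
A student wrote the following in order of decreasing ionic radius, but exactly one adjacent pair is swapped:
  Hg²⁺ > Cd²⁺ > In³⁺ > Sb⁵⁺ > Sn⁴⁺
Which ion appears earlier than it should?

The pair Sb⁵⁺, Sn⁴⁺ is the wrong way round — both have 46 electrons but Z(Sb)=51 > Z(Sn)=50, so Sb⁵⁺ should be the smaller of the two. All other adjacent pairs agree with periodic trends, so Sb⁵⁺ is the misplaced ion.

Sb⁵⁺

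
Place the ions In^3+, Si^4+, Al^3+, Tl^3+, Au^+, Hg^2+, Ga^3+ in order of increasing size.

Si^4+ < Al^3+ < Ga^3+ < In^3+ < Tl^3+ < Hg^2+ < Au^+

Si^4+ (Z=14, 10 e⁻), Al^3+ (Z=13, 10 e⁻), Ga^3+ (Z=31, 28 e⁻), In^3+ (Z=49, 46 e⁻), Tl^3+ (Z=81, 78 e⁻), Hg^2+ (Z=80, 78 e⁻), Au^+ (Z=79, 78 e⁻). Si^4+ < Al^3+ (isoelectronic, higher Z=14 is smaller); Al^3+ < Ga^3+ (same group, 1 shell fewer); Ga^3+ < In^3+ (same group, period 4 vs 5); In^3+ < Tl^3+ (same group, period 5 vs 6); Tl^3+ < Hg^2+ (isoelectronic, higher Z=81 is smaller); Hg^2+ < Au^+ (isoelectronic, higher Z=80 is smaller).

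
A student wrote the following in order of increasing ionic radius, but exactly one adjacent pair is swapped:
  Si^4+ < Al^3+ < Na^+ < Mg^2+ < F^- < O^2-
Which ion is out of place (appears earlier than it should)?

Na^+

Compare adjacent ions: both have 10 electrons but Z(Mg)=12 > Z(Na)=11, so Mg^2+ should be the smaller of the two — yet in this increasing list Na^+ sits before Mg^2+. Nothing else is reversed, so Na^+ should move one place to the right.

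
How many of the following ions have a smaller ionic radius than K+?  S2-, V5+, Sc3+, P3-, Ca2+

3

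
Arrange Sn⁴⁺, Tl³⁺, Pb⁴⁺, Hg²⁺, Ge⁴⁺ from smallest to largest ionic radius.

Electron counts and nuclear charges: Ge⁴⁺ has 28 e⁻ (Z=32), Sn⁴⁺ has 46 e⁻ (Z=50), Pb⁴⁺ has 78 e⁻ (Z=82), Tl³⁺ has 78 e⁻ (Z=81), Hg²⁺ has 78 e⁻ (Z=80). Ge⁴⁺ < Sn⁴⁺ (same group, period 4 vs 5); Sn⁴⁺ < Pb⁴⁺ (same group, 1 shell fewer); Pb⁴⁺ < Tl³⁺ (isoelectronic, higher Z=82 is smaller); Tl³⁺ < Hg²⁺ (isoelectronic, higher Z=81 is smaller).

Ge⁴⁺ < Sn⁴⁺ < Pb⁴⁺ < Tl³⁺ < Hg²⁺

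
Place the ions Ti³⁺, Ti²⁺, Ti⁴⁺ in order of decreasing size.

Ti²⁺ > Ti³⁺ > Ti⁴⁺

For a single element, ionic radius drops as positive charge rises — Ti⁴⁺ < Ti²⁺.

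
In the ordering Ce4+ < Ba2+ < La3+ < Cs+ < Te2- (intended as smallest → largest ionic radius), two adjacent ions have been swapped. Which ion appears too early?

Check each adjacent pair. Ba2+ and La3+ are reversed: both have 54 electrons but Z(La)=57 > Z(Ba)=56, so La3+ should be the smaller of the two. No other neighbouring pair contradicts the periodic trends, so Ba2+ is the ion listed too early.

Ba2+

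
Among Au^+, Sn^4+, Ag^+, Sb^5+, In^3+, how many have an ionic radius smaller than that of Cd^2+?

3

Sb^5+ has 46 e⁻ (Z=51), Sn^4+ has 46 e⁻ (Z=50), In^3+ has 46 e⁻ (Z=49), Cd^2+ has 46 e⁻ (Z=48), Ag^+ has 46 e⁻ (Z=47), Au^+ has 78 e⁻ (Z=79). Sb^5+ < Sn^4+ (isoelectronic, higher Z=51 is smaller); Sn^4+ < In^3+ (both 46 e⁻, Z=50>49); In^3+ < Cd^2+ (isoelectronic, higher Z=49 is smaller); Cd^2+ < Ag^+ (isoelectronic, higher Z=48 is smaller); Ag^+ < Au^+ (same group, period 5 vs 6).
Ordering all of them (including Cd^2+) by radius gives Sb^5+ < Sn^4+ < In^3+ < Cd^2+ < Ag^+ < Au^+. That's 3.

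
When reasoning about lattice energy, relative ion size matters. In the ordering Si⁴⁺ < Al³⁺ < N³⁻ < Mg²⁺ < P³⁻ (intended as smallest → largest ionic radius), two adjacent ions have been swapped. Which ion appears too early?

N³⁻

Compare adjacent ions: both have 10 electrons but Z(Mg)=12 > Z(N)=7, so Mg²⁺ should be the smaller of the two — yet in this increasing list N³⁻ sits before Mg²⁺. Nothing else is reversed, so N³⁻ should move one place to the right.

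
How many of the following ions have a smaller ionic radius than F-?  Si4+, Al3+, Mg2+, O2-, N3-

3

These species are isoelectronic with 10 electrons. The only difference is the number of protons: Si4+ (Z=14), Al3+ (Z=13), Mg2+ (Z=12), F- (Z=9), O2- (Z=8), N3- (Z=7). The strongest nuclear pull (Si4+) gives the smallest ion.
Placing each against F-: smaller — Si4+, Al3+, Mg2+; larger — O2-, N3-. That's 3.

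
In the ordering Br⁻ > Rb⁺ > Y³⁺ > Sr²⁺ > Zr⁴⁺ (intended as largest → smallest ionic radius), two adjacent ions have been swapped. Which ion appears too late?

Compare adjacent ions: Y³⁺ and Sr²⁺ share 36 electrons; the higher nuclear charge on Y (Z=39) contracts it more, so Y³⁺ < Sr²⁺ — yet in this decreasing list Y³⁺ sits before Sr²⁺. Nothing else is reversed, so Sr²⁺ should move one place to the left.

Sr²⁺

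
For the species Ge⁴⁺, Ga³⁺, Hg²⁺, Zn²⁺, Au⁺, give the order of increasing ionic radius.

Electron counts and nuclear charges: Ge⁴⁺ (Z=32, 28 e⁻), Ga³⁺ (Z=31, 28 e⁻), Zn²⁺ (Z=30, 28 e⁻), Hg²⁺ (Z=80, 78 e⁻), Au⁺ (Z=79, 78 e⁻). Ge⁴⁺ < Ga³⁺ (isoelectronic, higher Z=32 is smaller); Ga³⁺ < Zn²⁺ (isoelectronic, higher Z=31 is smaller); Zn²⁺ < Hg²⁺ (same group, period 4 vs 6); Hg²⁺ < Au⁺ (isoelectronic, higher Z=80 is smaller).

Ge⁴⁺ < Ga³⁺ < Zn²⁺ < Hg²⁺ < Au⁺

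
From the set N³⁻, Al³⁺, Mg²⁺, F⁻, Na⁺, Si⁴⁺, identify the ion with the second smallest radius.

Al³⁺

All of these have 10 electrons (isoelectronic). With the same electron cloud, the ion with the most protons pulls it in tightest. Nuclear charges: Si⁴⁺ (Z=14), Al³⁺ (Z=13), Mg²⁺ (Z=12), Na⁺ (Z=11), F⁻ (Z=9), N³⁻ (Z=7). Highest Z is smallest.
Ordering: Si⁴⁺ < Al³⁺ < Mg²⁺ < Na⁺ < F⁻ < N³⁻. The second smallest is Al³⁺.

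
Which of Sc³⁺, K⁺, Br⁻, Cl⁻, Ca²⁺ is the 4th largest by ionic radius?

Ca²⁺

Electron counts and nuclear charges: Sc³⁺ has 18 e⁻ (Z=21), Ca²⁺ has 18 e⁻ (Z=20), K⁺ has 18 e⁻ (Z=19), Cl⁻ has 18 e⁻ (Z=17), Br⁻ has 36 e⁻ (Z=35). Sc³⁺ < Ca²⁺ (both 18 e⁻, Z=21>20); Ca²⁺ < K⁺ (isoelectronic, higher Z=20 is smaller); K⁺ < Cl⁻ (isoelectronic, higher Z=19 is smaller); Cl⁻ < Br⁻ (same group, period 3 vs 4).
Full ascending order: Sc³⁺ < Ca²⁺ < K⁺ < Cl⁻ < Br⁻. Counting from the largest, position 4 is Ca²⁺.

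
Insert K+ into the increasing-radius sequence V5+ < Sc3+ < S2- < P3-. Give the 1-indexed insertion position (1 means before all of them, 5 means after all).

3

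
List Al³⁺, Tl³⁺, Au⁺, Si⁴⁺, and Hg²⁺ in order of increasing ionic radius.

Tabulating Z and e⁻: Si⁴⁺ has 10 e⁻ (Z=14), Al³⁺ has 10 e⁻ (Z=13), Tl³⁺ has 78 e⁻ (Z=81), Hg²⁺ has 78 e⁻ (Z=80), Au⁺ has 78 e⁻ (Z=79). Si⁴⁺ < Al³⁺ (both 10 e⁻, Z=14>13); Al³⁺ < Tl³⁺ (same group, period 3 vs 6); Tl³⁺ < Hg²⁺ (both 78 e⁻, Z=81>80); Hg²⁺ < Au⁺ (isoelectronic, higher Z=80 is smaller).

Si⁴⁺ < Al³⁺ < Tl³⁺ < Hg²⁺ < Au⁺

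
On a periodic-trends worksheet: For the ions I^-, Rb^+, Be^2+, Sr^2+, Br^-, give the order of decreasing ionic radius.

Electron counts and nuclear charges: Be^2+ (Z=4, 2 e⁻), Sr^2+ (Z=38, 36 e⁻), Rb^+ (Z=37, 36 e⁻), Br^- (Z=35, 36 e⁻), I^- (Z=53, 54 e⁻). Be^2+ < Sr^2+ (same group, 3 shells fewer); Sr^2+ < Rb^+ (both 36 e⁻, Z=38>37); Rb^+ < Br^- (isoelectronic, higher Z=37 is smaller); Br^- < I^- (same group, period 4 vs 5).

I^- > Br^- > Rb^+ > Sr^2+ > Be^2+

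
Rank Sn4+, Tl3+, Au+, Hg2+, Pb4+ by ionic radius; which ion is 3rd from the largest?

First list Z and electron count for each: Sn4+ (Z=50, 46 e⁻), Pb4+ (Z=82, 78 e⁻), Tl3+ (Z=81, 78 e⁻), Hg2+ (Z=80, 78 e⁻), Au+ (Z=79, 78 e⁻). Sn4+ < Pb4+ (same group, 1 shell fewer); Pb4+ < Tl3+ (both 78 e⁻, Z=82>81); Tl3+ < Hg2+ (both 78 e⁻, Z=81>80); Hg2+ < Au+ (both 78 e⁻, Z=80>79).
That gives Sn4+ < Pb4+ < Tl3+ < Hg2+ < Au+. From the largest end, number 3 is Tl3+.

Tl3+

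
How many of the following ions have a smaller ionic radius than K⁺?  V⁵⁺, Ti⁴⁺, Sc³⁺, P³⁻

3

All of these have 18 electrons (isoelectronic). With the same electron cloud, the ion with the most protons pulls it in tightest. Nuclear charges: V⁵⁺ (Z=23), Ti⁴⁺ (Z=22), Sc³⁺ (Z=21), K⁺ (Z=19), P³⁻ (Z=15). Highest Z is smallest.
Ordering all of them (including K⁺) by radius gives V⁵⁺ < Ti⁴⁺ < Sc³⁺ < K⁺ < P³⁻. So 3 are smaller.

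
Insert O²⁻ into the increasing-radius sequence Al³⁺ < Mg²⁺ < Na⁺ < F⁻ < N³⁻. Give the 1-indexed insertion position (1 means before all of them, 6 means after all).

5

Each ion has 10 electrons. The ranking follows nuclear charge in reverse — greater Z gives a smaller radius. Al³⁺ (Z=13), Mg²⁺ (Z=12), Na⁺ (Z=11), F⁻ (Z=9), O²⁻ (Z=8), N³⁻ (Z=7).
Merged order: Al³⁺ < Mg²⁺ < Na⁺ < F⁻ < O²⁻ < N³⁻ — O²⁻ is number 5.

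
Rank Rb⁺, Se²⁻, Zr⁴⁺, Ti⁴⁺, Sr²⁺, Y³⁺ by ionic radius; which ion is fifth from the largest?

Ti⁴⁺ (Z=22, 18 e⁻), Zr⁴⁺ (Z=40, 36 e⁻), Y³⁺ (Z=39, 36 e⁻), Sr²⁺ (Z=38, 36 e⁻), Rb⁺ (Z=37, 36 e⁻), Se²⁻ (Z=34, 36 e⁻). Ti⁴⁺ < Zr⁴⁺ (same group, 1 shell fewer); Zr⁴⁺ < Y³⁺ (both 36 e⁻, Z=40>39); Y³⁺ < Sr²⁺ (isoelectronic, higher Z=39 is smaller); Sr²⁺ < Rb⁺ (isoelectronic, higher Z=38 is smaller); Rb⁺ < Se²⁻ (isoelectronic, higher Z=37 is smaller).
Ordering: Ti⁴⁺ < Zr⁴⁺ < Y³⁺ < Sr²⁺ < Rb⁺ < Se²⁻. The fifth largest is Zr⁴⁺.

Zr⁴⁺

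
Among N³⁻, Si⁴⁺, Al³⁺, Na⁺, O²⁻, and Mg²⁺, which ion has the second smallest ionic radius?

Al³⁺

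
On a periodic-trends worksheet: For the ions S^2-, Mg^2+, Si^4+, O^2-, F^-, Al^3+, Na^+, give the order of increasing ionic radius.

Electron counts and nuclear charges: Si^4+: 10 e⁻, Z=14, Al^3+: 10 e⁻, Z=13, Mg^2+: 10 e⁻, Z=12, Na^+: 10 e⁻, Z=11, F^-: 10 e⁻, Z=9, O^2-: 10 e⁻, Z=8, S^2-: 18 e⁻, Z=16. Si^4+ < Al^3+ (isoelectronic, higher Z=14 is smaller); Al^3+ < Mg^2+ (both 10 e⁻, Z=13>12); Mg^2+ < Na^+ (isoelectronic, higher Z=12 is smaller); Na^+ < F^- (isoelectronic, higher Z=11 is smaller); F^- < O^2- (isoelectronic, higher Z=9 is smaller); O^2- < S^2- (same group, 1 shell fewer).

Si^4+ < Al^3+ < Mg^2+ < Na^+ < F^- < O^2- < S^2-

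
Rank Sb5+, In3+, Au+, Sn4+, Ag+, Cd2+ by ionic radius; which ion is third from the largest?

Work out protons and electrons: Sb5+ (Z=51, 46 e⁻), Sn4+ (Z=50, 46 e⁻), In3+ (Z=49, 46 e⁻), Cd2+ (Z=48, 46 e⁻), Ag+ (Z=47, 46 e⁻), Au+ (Z=79, 78 e⁻). Sb5+ < Sn4+ (both 46 e⁻, Z=51>50); Sn4+ < In3+ (isoelectronic, higher Z=50 is smaller); In3+ < Cd2+ (both 46 e⁻, Z=49>48); Cd2+ < Ag+ (isoelectronic, higher Z=48 is smaller); Ag+ < Au+ (same group, period 5 vs 6).
Ordering: Sb5+ < Sn4+ < In3+ < Cd2+ < Ag+ < Au+. The third largest is Cd2+.

Cd2+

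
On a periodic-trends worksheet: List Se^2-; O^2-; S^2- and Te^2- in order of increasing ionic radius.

O^2- < S^2- < Se^2- < Te^2-

Same group, same charge. Going down the group adds an extra shell of electrons, so the ion gets larger: O^2- is highest in the group and smallest.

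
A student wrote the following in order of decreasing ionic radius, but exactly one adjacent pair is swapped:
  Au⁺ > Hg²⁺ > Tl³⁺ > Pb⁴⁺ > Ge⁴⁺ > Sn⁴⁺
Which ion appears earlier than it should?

Ge⁴⁺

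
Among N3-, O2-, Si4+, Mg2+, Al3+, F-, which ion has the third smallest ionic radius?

Isoelectronic series (10 e⁻ each). Size is set by nuclear charge: more protons means a smaller ion. Si4+ (Z=14), Al3+ (Z=13), Mg2+ (Z=12), F- (Z=9), O2- (Z=8), N3- (Z=7).
Ordering: Si4+ < Al3+ < Mg2+ < F- < O2- < N3-. The third smallest is Mg2+.

Mg2+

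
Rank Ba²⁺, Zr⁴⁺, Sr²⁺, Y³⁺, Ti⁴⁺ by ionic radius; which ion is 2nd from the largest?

Electron counts and nuclear charges: Ti⁴⁺: 18 e⁻, Z=22, Zr⁴⁺: 36 e⁻, Z=40, Y³⁺: 36 e⁻, Z=39, Sr²⁺: 36 e⁻, Z=38, Ba²⁺: 54 e⁻, Z=56. Ti⁴⁺ < Zr⁴⁺ (same group, period 4 vs 5); Zr⁴⁺ < Y³⁺ (both 36 e⁻, Z=40>39); Y³⁺ < Sr²⁺ (isoelectronic, higher Z=39 is smaller); Sr²⁺ < Ba²⁺ (same group, 1 shell fewer).
So the order is Ti⁴⁺ < Zr⁴⁺ < Y³⁺ < Sr²⁺ < Ba²⁺; the 2nd-largest ion is Sr²⁺.

Sr²⁺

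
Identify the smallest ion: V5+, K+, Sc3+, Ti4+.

Isoelectronic series (18 e⁻ each). Size is set by nuclear charge: more protons means a smaller ion. V5+ (Z=23), Ti4+ (Z=22), Sc3+ (Z=21), K+ (Z=19).

V5+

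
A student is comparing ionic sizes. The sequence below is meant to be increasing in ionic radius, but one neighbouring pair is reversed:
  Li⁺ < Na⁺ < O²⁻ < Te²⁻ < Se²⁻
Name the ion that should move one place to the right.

Compare adjacent ions: both in group 16 with the same charge; Se²⁻ (period 4) has the smaller radius — yet in this increasing list Te²⁻ sits before Se²⁻. Nothing else is reversed, so Te²⁻ should move one place to the right.

Te²⁻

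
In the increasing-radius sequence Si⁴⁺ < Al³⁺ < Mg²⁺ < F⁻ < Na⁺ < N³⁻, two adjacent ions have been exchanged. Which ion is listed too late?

Na⁺

The pair F⁻, Na⁺ is the wrong way round — both have 10 electrons but Z(Na)=11 > Z(F)=9, so Na⁺ should be the smaller of the two. All other adjacent pairs agree with periodic trends, so Na⁺ is the misplaced ion.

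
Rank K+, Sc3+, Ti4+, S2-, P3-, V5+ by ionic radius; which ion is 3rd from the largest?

K+

These species are isoelectronic with 18 electrons. The only difference is the number of protons: V5+ (Z=23), Ti4+ (Z=22), Sc3+ (Z=21), K+ (Z=19), S2- (Z=16), P3- (Z=15). The strongest nuclear pull (V5+) gives the smallest ion.
That gives V5+ < Ti4+ < Sc3+ < K+ < S2- < P3-. From the largest end, number 3 is K+.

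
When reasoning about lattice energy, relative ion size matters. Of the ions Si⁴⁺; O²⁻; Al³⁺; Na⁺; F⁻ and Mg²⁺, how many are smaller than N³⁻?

6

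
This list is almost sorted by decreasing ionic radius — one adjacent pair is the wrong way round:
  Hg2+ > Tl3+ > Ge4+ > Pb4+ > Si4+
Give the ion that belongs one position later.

Ge4+

The pair Ge4+, Pb4+ is the wrong way round — both in group 14 with the same charge; Ge4+ (period 4) has the smaller radius. All other adjacent pairs agree with periodic trends, so Ge4+ is the misplaced ion.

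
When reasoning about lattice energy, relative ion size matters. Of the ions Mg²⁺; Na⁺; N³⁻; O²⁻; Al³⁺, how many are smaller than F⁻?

3

All of these have 10 electrons (isoelectronic). With the same electron cloud, the ion with the most protons pulls it in tightest. Nuclear charges: Al³⁺ (Z=13), Mg²⁺ (Z=12), Na⁺ (Z=11), F⁻ (Z=9), O²⁻ (Z=8), N³⁻ (Z=7). Highest Z is smallest.
Overall: Al³⁺ < Mg²⁺ < Na⁺ < F⁻ < O²⁻ < N³⁻. F⁻ has 3 below it and 2 above. So 3 are smaller.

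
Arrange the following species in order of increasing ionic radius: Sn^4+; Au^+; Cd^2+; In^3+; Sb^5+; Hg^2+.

Tabulating Z and e⁻: Sb^5+ (Z=51, 46 e⁻), Sn^4+ (Z=50, 46 e⁻), In^3+ (Z=49, 46 e⁻), Cd^2+ (Z=48, 46 e⁻), Hg^2+ (Z=80, 78 e⁻), Au^+ (Z=79, 78 e⁻). Sb^5+ < Sn^4+ (isoelectronic, higher Z=51 is smaller); Sn^4+ < In^3+ (both 46 e⁻, Z=50>49); In^3+ < Cd^2+ (both 46 e⁻, Z=49>48); Cd^2+ < Hg^2+ (same group, period 5 vs 6); Hg^2+ < Au^+ (both 78 e⁻, Z=80>79).

Sb^5+ < Sn^4+ < In^3+ < Cd^2+ < Hg^2+ < Au^+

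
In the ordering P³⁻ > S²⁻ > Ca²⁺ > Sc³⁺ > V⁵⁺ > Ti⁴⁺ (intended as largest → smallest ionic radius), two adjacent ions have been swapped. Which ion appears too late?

Ti⁴⁺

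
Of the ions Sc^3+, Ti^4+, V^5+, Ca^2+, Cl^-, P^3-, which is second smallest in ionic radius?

Ti^4+

Isoelectronic series (18 e⁻ each). Size is set by nuclear charge: more protons means a smaller ion. V^5+ (Z=23), Ti^4+ (Z=22), Sc^3+ (Z=21), Ca^2+ (Z=20), Cl^- (Z=17), P^3- (Z=15).
Ordering: V^5+ < Ti^4+ < Sc^3+ < Ca^2+ < Cl^- < P^3-. The second smallest is Ti^4+.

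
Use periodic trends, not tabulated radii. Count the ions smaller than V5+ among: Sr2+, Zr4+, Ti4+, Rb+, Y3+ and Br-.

Tabulating Z and e⁻: V5+ (Z=23, 18 e⁻), Ti4+ (Z=22, 18 e⁻), Zr4+ (Z=40, 36 e⁻), Y3+ (Z=39, 36 e⁻), Sr2+ (Z=38, 36 e⁻), Rb+ (Z=37, 36 e⁻), Br- (Z=35, 36 e⁻). V5+ < Ti4+ (isoelectronic, higher Z=23 is smaller); Ti4+ < Zr4+ (same group, 1 shell fewer); Zr4+ < Y3+ (isoelectronic, higher Z=40 is smaller); Y3+ < Sr2+ (both 36 e⁻, Z=39>38); Sr2+ < Rb+ (both 36 e⁻, Z=38>37); Rb+ < Br- (isoelectronic, higher Z=37 is smaller).
Placing each against V5+: smaller — none; larger — Ti4+, Zr4+, Y3+, Sr2+, Rb+, Br-. That's 0.

0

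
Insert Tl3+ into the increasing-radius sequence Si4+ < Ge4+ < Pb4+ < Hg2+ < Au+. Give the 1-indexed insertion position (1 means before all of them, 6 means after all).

Work out protons and electrons: Si4+ has 10 e⁻ (Z=14), Ge4+ has 28 e⁻ (Z=32), Pb4+ has 78 e⁻ (Z=82), Tl3+ has 78 e⁻ (Z=81), Hg2+ has 78 e⁻ (Z=80), Au+ has 78 e⁻ (Z=79). Si4+ < Ge4+ (same group, period 3 vs 4); Ge4+ < Pb4+ (same group, period 4 vs 6); Pb4+ < Tl3+ (isoelectronic, higher Z=82 is smaller); Tl3+ < Hg2+ (isoelectronic, higher Z=81 is smaller); Hg2+ < Au+ (both 78 e⁻, Z=80>79).
The complete sequence is Si4+ < Ge4+ < Pb4+ < Tl3+ < Hg2+ < Au+. Tl3+ sits at position 4.

4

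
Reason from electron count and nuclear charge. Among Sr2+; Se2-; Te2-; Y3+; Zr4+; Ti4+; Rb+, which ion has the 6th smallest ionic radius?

Tabulating Z and e⁻: Ti4+ (Z=22, 18 e⁻), Zr4+ (Z=40, 36 e⁻), Y3+ (Z=39, 36 e⁻), Sr2+ (Z=38, 36 e⁻), Rb+ (Z=37, 36 e⁻), Se2- (Z=34, 36 e⁻), Te2- (Z=52, 54 e⁻). Ti4+ < Zr4+ (same group, 1 shell fewer); Zr4+ < Y3+ (both 36 e⁻, Z=40>39); Y3+ < Sr2+ (both 36 e⁻, Z=39>38); Sr2+ < Rb+ (both 36 e⁻, Z=38>37); Rb+ < Se2- (isoelectronic, higher Z=37 is smaller); Se2- < Te2- (same group, period 4 vs 5).
So the order is Ti4+ < Zr4+ < Y3+ < Sr2+ < Rb+ < Se2- < Te2-; the 6th-smallest ion is Se2-.

Se2-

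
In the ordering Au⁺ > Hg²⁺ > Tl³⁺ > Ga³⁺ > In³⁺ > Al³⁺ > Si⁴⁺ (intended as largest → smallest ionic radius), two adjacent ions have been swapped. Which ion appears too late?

Check each adjacent pair. Ga³⁺ and In³⁺ are reversed: same group and charge — period 4 sits above period 5, so Ga³⁺ is smaller. No other neighbouring pair contradicts the periodic trends, so In³⁺ is the ion listed too late.

In³⁺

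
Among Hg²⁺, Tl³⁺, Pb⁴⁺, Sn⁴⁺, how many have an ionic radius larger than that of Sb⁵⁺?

4

First list Z and electron count for each: Sb⁵⁺ (Z=51, 46 e⁻), Sn⁴⁺ (Z=50, 46 e⁻), Pb⁴⁺ (Z=82, 78 e⁻), Tl³⁺ (Z=81, 78 e⁻), Hg²⁺ (Z=80, 78 e⁻). Sb⁵⁺ < Sn⁴⁺ (both 46 e⁻, Z=51>50); Sn⁴⁺ < Pb⁴⁺ (same group, period 5 vs 6); Pb⁴⁺ < Tl³⁺ (both 78 e⁻, Z=82>81); Tl³⁺ < Hg²⁺ (both 78 e⁻, Z=81>80).
Ordering all of them (including Sb⁵⁺) by radius gives Sb⁵⁺ < Sn⁴⁺ < Pb⁴⁺ < Tl³⁺ < Hg²⁺. That's 4.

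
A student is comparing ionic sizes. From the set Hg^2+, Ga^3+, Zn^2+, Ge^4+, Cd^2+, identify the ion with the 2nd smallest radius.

Ga^3+

Electron counts and nuclear charges: Ge^4+: 28 e⁻, Z=32, Ga^3+: 28 e⁻, Z=31, Zn^2+: 28 e⁻, Z=30, Cd^2+: 46 e⁻, Z=48, Hg^2+: 78 e⁻, Z=80. Ge^4+ < Ga^3+ (isoelectronic, higher Z=32 is smaller); Ga^3+ < Zn^2+ (isoelectronic, higher Z=31 is smaller); Zn^2+ < Cd^2+ (same group, period 4 vs 5); Cd^2+ < Hg^2+ (same group, period 5 vs 6).
Full ascending order: Ge^4+ < Ga^3+ < Zn^2+ < Cd^2+ < Hg^2+. Counting from the smallest, position 2 is Ga^3+.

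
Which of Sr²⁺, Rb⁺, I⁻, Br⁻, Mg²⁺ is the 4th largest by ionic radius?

First list Z and electron count for each: Mg²⁺: 10 e⁻, Z=12, Sr²⁺: 36 e⁻, Z=38, Rb⁺: 36 e⁻, Z=37, Br⁻: 36 e⁻, Z=35, I⁻: 54 e⁻, Z=53. Mg²⁺ < Sr²⁺ (same group, period 3 vs 5); Sr²⁺ < Rb⁺ (both 36 e⁻, Z=38>37); Rb⁺ < Br⁻ (isoelectronic, higher Z=37 is smaller); Br⁻ < I⁻ (same group, 1 shell fewer).
Full ascending order: Mg²⁺ < Sr²⁺ < Rb⁺ < Br⁻ < I⁻. Counting from the largest, position 4 is Sr²⁺.

Sr²⁺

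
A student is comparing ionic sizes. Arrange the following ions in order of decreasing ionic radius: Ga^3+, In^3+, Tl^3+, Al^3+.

Tl^3+ > In^3+ > Ga^3+ > Al^3+

All are in the same group with charge +3. Radius grows down the group as n (the outermost shell) increases.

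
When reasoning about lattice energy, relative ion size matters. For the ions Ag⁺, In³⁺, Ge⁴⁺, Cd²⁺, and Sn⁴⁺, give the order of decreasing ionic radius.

Ag⁺ > Cd²⁺ > In³⁺ > Sn⁴⁺ > Ge⁴⁺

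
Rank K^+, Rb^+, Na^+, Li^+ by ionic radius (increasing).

These ions sit in one column with identical charge. Each step down the periodic table adds a principal shell, increasing the radius.

Li^+ < Na^+ < K^+ < Rb^+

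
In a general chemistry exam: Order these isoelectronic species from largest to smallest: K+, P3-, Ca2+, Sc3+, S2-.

Each ion has 18 electrons. The ranking follows nuclear charge in reverse — greater Z gives a smaller radius. Sc3+ (Z=21), Ca2+ (Z=20), K+ (Z=19), S2- (Z=16), P3- (Z=15).

P3- > S2- > K+ > Ca2+ > Sc3+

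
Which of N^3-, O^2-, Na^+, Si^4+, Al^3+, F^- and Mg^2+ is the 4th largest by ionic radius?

All of these have 10 electrons (isoelectronic). With the same electron cloud, the ion with the most protons pulls it in tightest. Nuclear charges: Si^4+ (Z=14), Al^3+ (Z=13), Mg^2+ (Z=12), Na^+ (Z=11), F^- (Z=9), O^2- (Z=8), N^3- (Z=7). Highest Z is smallest.
Ordering: Si^4+ < Al^3+ < Mg^2+ < Na^+ < F^- < O^2- < N^3-. The 4th largest is Na^+.

Na^+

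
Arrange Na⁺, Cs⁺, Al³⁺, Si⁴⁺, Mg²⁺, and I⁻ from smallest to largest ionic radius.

Tabulating Z and e⁻: Si⁴⁺ (Z=14, 10 e⁻), Al³⁺ (Z=13, 10 e⁻), Mg²⁺ (Z=12, 10 e⁻), Na⁺ (Z=11, 10 e⁻), Cs⁺ (Z=55, 54 e⁻), I⁻ (Z=53, 54 e⁻). Si⁴⁺ < Al³⁺ (isoelectronic, higher Z=14 is smaller); Al³⁺ < Mg²⁺ (isoelectronic, higher Z=13 is smaller); Mg²⁺ < Na⁺ (both 10 e⁻, Z=12>11); Na⁺ < Cs⁺ (same group, period 3 vs 6); Cs⁺ < I⁻ (both 54 e⁻, Z=55>53).

Si⁴⁺ < Al³⁺ < Mg²⁺ < Na⁺ < Cs⁺ < I⁻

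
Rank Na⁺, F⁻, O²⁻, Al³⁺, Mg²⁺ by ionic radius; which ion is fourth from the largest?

Mg²⁺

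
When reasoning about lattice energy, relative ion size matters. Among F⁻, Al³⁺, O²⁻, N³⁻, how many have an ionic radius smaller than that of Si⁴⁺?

0

All of these have 10 electrons (isoelectronic). With the same electron cloud, the ion with the most protons pulls it in tightest. Nuclear charges: Si⁴⁺ (Z=14), Al³⁺ (Z=13), F⁻ (Z=9), O²⁻ (Z=8), N³⁻ (Z=7). Highest Z is smallest.
Overall: Si⁴⁺ < Al³⁺ < F⁻ < O²⁻ < N³⁻. Si⁴⁺ has 0 below it and 4 above. That's 0.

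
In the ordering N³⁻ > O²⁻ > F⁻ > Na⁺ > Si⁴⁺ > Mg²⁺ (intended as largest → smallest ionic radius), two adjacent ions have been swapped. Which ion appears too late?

Compare adjacent ions: both have 10 electrons but Z(Si)=14 > Z(Mg)=12, so Si⁴⁺ should be the smaller of the two — yet in this decreasing list Si⁴⁺ sits before Mg²⁺. Nothing else is reversed, so Mg²⁺ should move one place to the left.

Mg²⁺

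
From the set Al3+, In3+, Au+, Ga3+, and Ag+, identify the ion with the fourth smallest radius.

First list Z and electron count for each: Al3+ has 10 e⁻ (Z=13), Ga3+ has 28 e⁻ (Z=31), In3+ has 46 e⁻ (Z=49), Ag+ has 46 e⁻ (Z=47), Au+ has 78 e⁻ (Z=79). Al3+ < Ga3+ (same group, period 3 vs 4); Ga3+ < In3+ (same group, period 4 vs 5); In3+ < Ag+ (isoelectronic, higher Z=49 is smaller); Ag+ < Au+ (same group, 1 shell fewer).
That gives Al3+ < Ga3+ < In3+ < Ag+ < Au+. From the smallest end, number 4 is Ag+.

Ag+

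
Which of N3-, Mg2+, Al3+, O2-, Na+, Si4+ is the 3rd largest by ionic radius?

Each ion has 10 electrons. The ranking follows nuclear charge in reverse — greater Z gives a smaller radius. Si4+ (Z=14), Al3+ (Z=13), Mg2+ (Z=12), Na+ (Z=11), O2- (Z=8), N3- (Z=7).
That gives Si4+ < Al3+ < Mg2+ < Na+ < O2- < N3-. From the largest end, number 3 is Na+.

Na+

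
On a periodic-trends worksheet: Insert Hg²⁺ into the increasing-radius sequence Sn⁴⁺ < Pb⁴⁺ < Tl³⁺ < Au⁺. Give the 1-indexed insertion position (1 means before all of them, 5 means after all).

First list Z and electron count for each: Sn⁴⁺ (Z=50, 46 e⁻), Pb⁴⁺ (Z=82, 78 e⁻), Tl³⁺ (Z=81, 78 e⁻), Hg²⁺ (Z=80, 78 e⁻), Au⁺ (Z=79, 78 e⁻). Sn⁴⁺ < Pb⁴⁺ (same group, 1 shell fewer); Pb⁴⁺ < Tl³⁺ (isoelectronic, higher Z=82 is smaller); Tl³⁺ < Hg²⁺ (isoelectronic, higher Z=81 is smaller); Hg²⁺ < Au⁺ (both 78 e⁻, Z=80>79).
With Hg²⁺ included the full order is Sn⁴⁺ < Pb⁴⁺ < Tl³⁺ < Hg²⁺ < Au⁺, so it takes position 4.

4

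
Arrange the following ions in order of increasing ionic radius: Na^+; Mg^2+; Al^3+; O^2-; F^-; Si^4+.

Each ion has 10 electrons. The ranking follows nuclear charge in reverse — greater Z gives a smaller radius. Si^4+ (Z=14), Al^3+ (Z=13), Mg^2+ (Z=12), Na^+ (Z=11), F^- (Z=9), O^2- (Z=8).

Si^4+ < Al^3+ < Mg^2+ < Na^+ < F^- < O^2-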